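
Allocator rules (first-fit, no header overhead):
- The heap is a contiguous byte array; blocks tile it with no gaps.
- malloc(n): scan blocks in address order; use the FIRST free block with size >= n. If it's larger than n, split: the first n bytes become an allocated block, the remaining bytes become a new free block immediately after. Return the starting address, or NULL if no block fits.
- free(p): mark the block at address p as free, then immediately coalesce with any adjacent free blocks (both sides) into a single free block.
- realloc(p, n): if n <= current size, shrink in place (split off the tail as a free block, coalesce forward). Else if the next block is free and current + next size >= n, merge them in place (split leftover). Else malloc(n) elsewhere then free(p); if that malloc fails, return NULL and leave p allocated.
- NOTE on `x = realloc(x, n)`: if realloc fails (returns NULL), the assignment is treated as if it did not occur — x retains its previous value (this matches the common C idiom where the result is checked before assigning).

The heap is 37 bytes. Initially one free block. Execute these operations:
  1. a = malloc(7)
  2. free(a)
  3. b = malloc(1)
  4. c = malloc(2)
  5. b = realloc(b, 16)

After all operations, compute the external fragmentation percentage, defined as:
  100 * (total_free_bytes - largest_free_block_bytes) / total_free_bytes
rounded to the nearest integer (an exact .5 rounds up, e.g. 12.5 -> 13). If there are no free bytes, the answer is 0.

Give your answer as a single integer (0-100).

Answer: 5

Derivation:
Op 1: a = malloc(7) -> a = 0; heap: [0-6 ALLOC][7-36 FREE]
Op 2: free(a) -> (freed a); heap: [0-36 FREE]
Op 3: b = malloc(1) -> b = 0; heap: [0-0 ALLOC][1-36 FREE]
Op 4: c = malloc(2) -> c = 1; heap: [0-0 ALLOC][1-2 ALLOC][3-36 FREE]
Op 5: b = realloc(b, 16) -> b = 3; heap: [0-0 FREE][1-2 ALLOC][3-18 ALLOC][19-36 FREE]
Free blocks: [1 18] total_free=19 largest=18 -> 100*(19-18)/19 = 100/19 ≈ 5.263 -> rounds to 5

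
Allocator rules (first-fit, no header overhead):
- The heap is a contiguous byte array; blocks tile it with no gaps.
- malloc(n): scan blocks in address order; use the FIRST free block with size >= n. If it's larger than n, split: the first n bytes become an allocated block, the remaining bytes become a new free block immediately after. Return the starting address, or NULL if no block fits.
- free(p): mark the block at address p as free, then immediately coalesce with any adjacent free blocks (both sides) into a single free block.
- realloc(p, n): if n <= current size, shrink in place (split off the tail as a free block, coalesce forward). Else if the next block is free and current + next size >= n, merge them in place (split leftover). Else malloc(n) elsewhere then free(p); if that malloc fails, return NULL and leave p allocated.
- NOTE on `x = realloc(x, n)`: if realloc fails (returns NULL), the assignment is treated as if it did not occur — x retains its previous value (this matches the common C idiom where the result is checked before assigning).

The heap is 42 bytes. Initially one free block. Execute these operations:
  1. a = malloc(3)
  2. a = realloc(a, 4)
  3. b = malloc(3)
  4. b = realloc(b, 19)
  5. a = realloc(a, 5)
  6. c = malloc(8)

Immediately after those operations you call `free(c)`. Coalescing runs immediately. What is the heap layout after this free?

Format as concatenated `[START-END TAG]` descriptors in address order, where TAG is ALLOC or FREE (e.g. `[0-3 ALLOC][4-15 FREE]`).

Answer: [0-3 FREE][4-22 ALLOC][23-27 ALLOC][28-41 FREE]

Derivation:
Op 1: a = malloc(3) -> a = 0; heap: [0-2 ALLOC][3-41 FREE]
Op 2: a = realloc(a, 4) -> a = 0; heap: [0-3 ALLOC][4-41 FREE]
Op 3: b = malloc(3) -> b = 4; heap: [0-3 ALLOC][4-6 ALLOC][7-41 FREE]
Op 4: b = realloc(b, 19) -> b = 4; heap: [0-3 ALLOC][4-22 ALLOC][23-41 FREE]
Op 5: a = realloc(a, 5) -> a = 23; heap: [0-3 FREE][4-22 ALLOC][23-27 ALLOC][28-41 FREE]
Op 6: c = malloc(8) -> c = 28; heap: [0-3 FREE][4-22 ALLOC][23-27 ALLOC][28-35 ALLOC][36-41 FREE]
free(c): c = 28 -> block [28-35 ALLOC]; mark free, coalesce with adjacent free neighbors -> [0-3 FREE][4-22 ALLOC][23-27 ALLOC][28-41 FREE]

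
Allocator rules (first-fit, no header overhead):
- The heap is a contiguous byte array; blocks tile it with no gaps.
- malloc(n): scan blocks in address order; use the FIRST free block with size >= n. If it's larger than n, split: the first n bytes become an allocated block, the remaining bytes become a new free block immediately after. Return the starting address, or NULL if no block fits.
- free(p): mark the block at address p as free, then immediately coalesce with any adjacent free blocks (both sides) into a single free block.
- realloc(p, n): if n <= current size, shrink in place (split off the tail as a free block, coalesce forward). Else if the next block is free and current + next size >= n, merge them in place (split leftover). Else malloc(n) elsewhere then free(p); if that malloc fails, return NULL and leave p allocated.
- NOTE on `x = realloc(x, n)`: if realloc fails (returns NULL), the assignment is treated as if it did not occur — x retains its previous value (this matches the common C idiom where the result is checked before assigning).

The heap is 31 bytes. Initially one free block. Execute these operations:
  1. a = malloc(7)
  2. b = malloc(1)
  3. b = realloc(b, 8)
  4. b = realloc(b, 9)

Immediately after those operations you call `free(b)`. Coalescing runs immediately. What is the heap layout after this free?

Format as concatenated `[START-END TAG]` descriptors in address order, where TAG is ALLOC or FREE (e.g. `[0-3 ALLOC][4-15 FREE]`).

Op 1: a = malloc(7) -> a = 0; heap: [0-6 ALLOC][7-30 FREE]
Op 2: b = malloc(1) -> b = 7; heap: [0-6 ALLOC][7-7 ALLOC][8-30 FREE]
Op 3: b = realloc(b, 8) -> b = 7; heap: [0-6 ALLOC][7-14 ALLOC][15-30 FREE]
Op 4: b = realloc(b, 9) -> b = 7; heap: [0-6 ALLOC][7-15 ALLOC][16-30 FREE]
free(b): b = 7 -> block [7-15 ALLOC]; mark free, coalesce with adjacent free neighbors -> [0-6 ALLOC][7-30 FREE]

Answer: [0-6 ALLOC][7-30 FREE]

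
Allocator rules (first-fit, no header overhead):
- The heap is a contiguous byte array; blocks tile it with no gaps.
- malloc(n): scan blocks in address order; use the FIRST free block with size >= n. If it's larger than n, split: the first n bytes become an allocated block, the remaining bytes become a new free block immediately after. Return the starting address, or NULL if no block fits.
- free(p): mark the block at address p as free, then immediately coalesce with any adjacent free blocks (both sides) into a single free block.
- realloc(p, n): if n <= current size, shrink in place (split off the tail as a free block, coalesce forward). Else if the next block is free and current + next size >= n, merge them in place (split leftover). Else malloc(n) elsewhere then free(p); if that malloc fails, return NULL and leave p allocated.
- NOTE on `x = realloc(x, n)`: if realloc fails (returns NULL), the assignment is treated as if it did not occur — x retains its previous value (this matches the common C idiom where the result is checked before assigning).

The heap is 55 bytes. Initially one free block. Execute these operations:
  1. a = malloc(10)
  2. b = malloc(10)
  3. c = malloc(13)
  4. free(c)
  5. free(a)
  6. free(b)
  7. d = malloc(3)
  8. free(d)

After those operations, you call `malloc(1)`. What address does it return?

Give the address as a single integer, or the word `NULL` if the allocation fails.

Answer: 0

Derivation:
Op 1: a = malloc(10) -> a = 0; heap: [0-9 ALLOC][10-54 FREE]
Op 2: b = malloc(10) -> b = 10; heap: [0-9 ALLOC][10-19 ALLOC][20-54 FREE]
Op 3: c = malloc(13) -> c = 20; heap: [0-9 ALLOC][10-19 ALLOC][20-32 ALLOC][33-54 FREE]
Op 4: free(c) -> (freed c); heap: [0-9 ALLOC][10-19 ALLOC][20-54 FREE]
Op 5: free(a) -> (freed a); heap: [0-9 FREE][10-19 ALLOC][20-54 FREE]
Op 6: free(b) -> (freed b); heap: [0-54 FREE]
Op 7: d = malloc(3) -> d = 0; heap: [0-2 ALLOC][3-54 FREE]
Op 8: free(d) -> (freed d); heap: [0-54 FREE]
malloc(1): first-fit scan over [0-54 FREE] -> 0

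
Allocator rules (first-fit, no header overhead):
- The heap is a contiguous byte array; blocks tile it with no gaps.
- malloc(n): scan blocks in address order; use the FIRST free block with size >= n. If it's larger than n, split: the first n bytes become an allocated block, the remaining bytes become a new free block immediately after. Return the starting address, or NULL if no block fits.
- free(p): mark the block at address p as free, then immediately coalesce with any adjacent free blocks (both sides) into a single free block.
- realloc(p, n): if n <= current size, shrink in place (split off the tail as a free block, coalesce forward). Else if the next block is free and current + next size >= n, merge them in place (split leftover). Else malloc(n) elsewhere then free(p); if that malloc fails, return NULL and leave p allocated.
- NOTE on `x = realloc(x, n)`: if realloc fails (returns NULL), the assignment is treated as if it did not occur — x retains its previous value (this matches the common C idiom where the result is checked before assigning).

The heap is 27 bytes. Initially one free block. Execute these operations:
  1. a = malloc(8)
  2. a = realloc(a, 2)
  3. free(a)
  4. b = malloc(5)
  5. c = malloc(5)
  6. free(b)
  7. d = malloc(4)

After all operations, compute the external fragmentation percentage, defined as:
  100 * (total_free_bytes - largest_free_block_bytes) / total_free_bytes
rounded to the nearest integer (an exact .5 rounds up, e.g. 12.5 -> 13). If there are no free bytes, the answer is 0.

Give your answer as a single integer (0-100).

Op 1: a = malloc(8) -> a = 0; heap: [0-7 ALLOC][8-26 FREE]
Op 2: a = realloc(a, 2) -> a = 0; heap: [0-1 ALLOC][2-26 FREE]
Op 3: free(a) -> (freed a); heap: [0-26 FREE]
Op 4: b = malloc(5) -> b = 0; heap: [0-4 ALLOC][5-26 FREE]
Op 5: c = malloc(5) -> c = 5; heap: [0-4 ALLOC][5-9 ALLOC][10-26 FREE]
Op 6: free(b) -> (freed b); heap: [0-4 FREE][5-9 ALLOC][10-26 FREE]
Op 7: d = malloc(4) -> d = 0; heap: [0-3 ALLOC][4-4 FREE][5-9 ALLOC][10-26 FREE]
Free blocks: [1 17] total_free=18 largest=17 -> 100*(18-17)/18 = 100/18 ≈ 5.556 -> rounds to 6

Answer: 6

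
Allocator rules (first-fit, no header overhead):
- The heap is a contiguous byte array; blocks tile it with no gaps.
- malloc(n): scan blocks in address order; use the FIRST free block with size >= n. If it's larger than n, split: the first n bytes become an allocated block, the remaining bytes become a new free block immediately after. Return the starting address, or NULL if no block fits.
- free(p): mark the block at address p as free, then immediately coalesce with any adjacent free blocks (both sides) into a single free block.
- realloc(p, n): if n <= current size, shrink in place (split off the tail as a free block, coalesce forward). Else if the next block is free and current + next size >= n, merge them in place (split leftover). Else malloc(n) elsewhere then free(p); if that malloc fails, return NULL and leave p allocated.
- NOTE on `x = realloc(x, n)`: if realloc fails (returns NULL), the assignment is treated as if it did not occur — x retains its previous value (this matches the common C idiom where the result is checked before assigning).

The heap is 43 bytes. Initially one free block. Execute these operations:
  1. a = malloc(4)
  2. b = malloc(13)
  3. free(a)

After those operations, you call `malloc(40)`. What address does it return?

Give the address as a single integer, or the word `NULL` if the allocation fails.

Op 1: a = malloc(4) -> a = 0; heap: [0-3 ALLOC][4-42 FREE]
Op 2: b = malloc(13) -> b = 4; heap: [0-3 ALLOC][4-16 ALLOC][17-42 FREE]
Op 3: free(a) -> (freed a); heap: [0-3 FREE][4-16 ALLOC][17-42 FREE]
malloc(40): first-fit scan over [0-3 FREE][4-16 ALLOC][17-42 FREE] -> NULL

Answer: NULL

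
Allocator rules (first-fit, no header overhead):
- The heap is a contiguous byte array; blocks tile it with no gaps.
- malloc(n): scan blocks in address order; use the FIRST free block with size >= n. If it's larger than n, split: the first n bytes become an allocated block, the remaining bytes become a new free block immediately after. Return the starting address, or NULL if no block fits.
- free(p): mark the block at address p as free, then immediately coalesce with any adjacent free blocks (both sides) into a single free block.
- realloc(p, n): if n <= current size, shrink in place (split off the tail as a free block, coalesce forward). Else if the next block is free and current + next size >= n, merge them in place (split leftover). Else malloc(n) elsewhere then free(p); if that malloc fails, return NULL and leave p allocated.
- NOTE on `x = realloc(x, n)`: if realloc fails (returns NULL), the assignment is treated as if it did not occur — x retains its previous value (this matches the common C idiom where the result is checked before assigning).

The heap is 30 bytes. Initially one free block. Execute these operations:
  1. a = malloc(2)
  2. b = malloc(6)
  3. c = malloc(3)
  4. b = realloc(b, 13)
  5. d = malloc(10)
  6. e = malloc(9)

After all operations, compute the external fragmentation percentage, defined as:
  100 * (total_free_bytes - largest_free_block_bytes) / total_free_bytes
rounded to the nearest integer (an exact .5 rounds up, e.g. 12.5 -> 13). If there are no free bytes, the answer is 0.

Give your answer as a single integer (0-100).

Answer: 50

Derivation:
Op 1: a = malloc(2) -> a = 0; heap: [0-1 ALLOC][2-29 FREE]
Op 2: b = malloc(6) -> b = 2; heap: [0-1 ALLOC][2-7 ALLOC][8-29 FREE]
Op 3: c = malloc(3) -> c = 8; heap: [0-1 ALLOC][2-7 ALLOC][8-10 ALLOC][11-29 FREE]
Op 4: b = realloc(b, 13) -> b = 11; heap: [0-1 ALLOC][2-7 FREE][8-10 ALLOC][11-23 ALLOC][24-29 FREE]
Op 5: d = malloc(10) -> d = NULL; heap: [0-1 ALLOC][2-7 FREE][8-10 ALLOC][11-23 ALLOC][24-29 FREE]
Op 6: e = malloc(9) -> e = NULL; heap: [0-1 ALLOC][2-7 FREE][8-10 ALLOC][11-23 ALLOC][24-29 FREE]
Free blocks: [6 6] total_free=12 largest=6 -> 100*(12-6)/12 = 600/12 = 50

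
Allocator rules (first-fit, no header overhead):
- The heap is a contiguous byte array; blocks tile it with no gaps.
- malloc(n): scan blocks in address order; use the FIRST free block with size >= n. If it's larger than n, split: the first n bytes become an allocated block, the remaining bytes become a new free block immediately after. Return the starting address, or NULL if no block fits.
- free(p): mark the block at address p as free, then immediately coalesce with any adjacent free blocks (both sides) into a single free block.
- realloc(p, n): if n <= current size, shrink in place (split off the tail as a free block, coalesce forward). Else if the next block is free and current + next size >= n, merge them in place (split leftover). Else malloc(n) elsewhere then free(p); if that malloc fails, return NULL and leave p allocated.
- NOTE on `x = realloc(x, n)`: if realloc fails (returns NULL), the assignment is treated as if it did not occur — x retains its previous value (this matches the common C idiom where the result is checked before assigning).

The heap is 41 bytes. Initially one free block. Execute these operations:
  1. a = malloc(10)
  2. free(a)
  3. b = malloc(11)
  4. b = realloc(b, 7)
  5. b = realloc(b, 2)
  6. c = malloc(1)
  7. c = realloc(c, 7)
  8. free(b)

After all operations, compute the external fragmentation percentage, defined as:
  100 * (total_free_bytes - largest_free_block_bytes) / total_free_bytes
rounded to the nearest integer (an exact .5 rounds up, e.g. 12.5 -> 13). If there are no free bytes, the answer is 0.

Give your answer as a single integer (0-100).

Op 1: a = malloc(10) -> a = 0; heap: [0-9 ALLOC][10-40 FREE]
Op 2: free(a) -> (freed a); heap: [0-40 FREE]
Op 3: b = malloc(11) -> b = 0; heap: [0-10 ALLOC][11-40 FREE]
Op 4: b = realloc(b, 7) -> b = 0; heap: [0-6 ALLOC][7-40 FREE]
Op 5: b = realloc(b, 2) -> b = 0; heap: [0-1 ALLOC][2-40 FREE]
Op 6: c = malloc(1) -> c = 2; heap: [0-1 ALLOC][2-2 ALLOC][3-40 FREE]
Op 7: c = realloc(c, 7) -> c = 2; heap: [0-1 ALLOC][2-8 ALLOC][9-40 FREE]
Op 8: free(b) -> (freed b); heap: [0-1 FREE][2-8 ALLOC][9-40 FREE]
Free blocks: [2 32] total_free=34 largest=32 -> 100*(34-32)/34 = 200/34 ≈ 5.882 -> rounds to 6

Answer: 6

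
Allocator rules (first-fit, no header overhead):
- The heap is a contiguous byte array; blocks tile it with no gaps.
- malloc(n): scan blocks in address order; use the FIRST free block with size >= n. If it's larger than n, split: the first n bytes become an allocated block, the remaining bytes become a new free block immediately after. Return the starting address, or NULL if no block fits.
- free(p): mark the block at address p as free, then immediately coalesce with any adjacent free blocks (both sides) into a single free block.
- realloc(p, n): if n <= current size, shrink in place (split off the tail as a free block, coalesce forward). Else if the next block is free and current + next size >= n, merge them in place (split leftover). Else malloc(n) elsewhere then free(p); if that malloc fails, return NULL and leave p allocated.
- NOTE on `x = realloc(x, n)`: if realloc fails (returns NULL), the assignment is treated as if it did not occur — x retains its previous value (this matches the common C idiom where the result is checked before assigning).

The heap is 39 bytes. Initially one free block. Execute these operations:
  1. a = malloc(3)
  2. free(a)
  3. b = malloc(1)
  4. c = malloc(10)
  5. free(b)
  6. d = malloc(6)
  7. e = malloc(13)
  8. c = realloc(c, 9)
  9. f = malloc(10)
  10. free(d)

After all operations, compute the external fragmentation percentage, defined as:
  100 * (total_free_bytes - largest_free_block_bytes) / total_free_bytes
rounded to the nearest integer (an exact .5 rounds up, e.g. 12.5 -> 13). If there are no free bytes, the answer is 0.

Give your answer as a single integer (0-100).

Answer: 47

Derivation:
Op 1: a = malloc(3) -> a = 0; heap: [0-2 ALLOC][3-38 FREE]
Op 2: free(a) -> (freed a); heap: [0-38 FREE]
Op 3: b = malloc(1) -> b = 0; heap: [0-0 ALLOC][1-38 FREE]
Op 4: c = malloc(10) -> c = 1; heap: [0-0 ALLOC][1-10 ALLOC][11-38 FREE]
Op 5: free(b) -> (freed b); heap: [0-0 FREE][1-10 ALLOC][11-38 FREE]
Op 6: d = malloc(6) -> d = 11; heap: [0-0 FREE][1-10 ALLOC][11-16 ALLOC][17-38 FREE]
Op 7: e = malloc(13) -> e = 17; heap: [0-0 FREE][1-10 ALLOC][11-16 ALLOC][17-29 ALLOC][30-38 FREE]
Op 8: c = realloc(c, 9) -> c = 1; heap: [0-0 FREE][1-9 ALLOC][10-10 FREE][11-16 ALLOC][17-29 ALLOC][30-38 FREE]
Op 9: f = malloc(10) -> f = NULL; heap: [0-0 FREE][1-9 ALLOC][10-10 FREE][11-16 ALLOC][17-29 ALLOC][30-38 FREE]
Op 10: free(d) -> (freed d); heap: [0-0 FREE][1-9 ALLOC][10-16 FREE][17-29 ALLOC][30-38 FREE]
Free blocks: [1 7 9] total_free=17 largest=9 -> 100*(17-9)/17 = 800/17 ≈ 47.059 -> rounds to 47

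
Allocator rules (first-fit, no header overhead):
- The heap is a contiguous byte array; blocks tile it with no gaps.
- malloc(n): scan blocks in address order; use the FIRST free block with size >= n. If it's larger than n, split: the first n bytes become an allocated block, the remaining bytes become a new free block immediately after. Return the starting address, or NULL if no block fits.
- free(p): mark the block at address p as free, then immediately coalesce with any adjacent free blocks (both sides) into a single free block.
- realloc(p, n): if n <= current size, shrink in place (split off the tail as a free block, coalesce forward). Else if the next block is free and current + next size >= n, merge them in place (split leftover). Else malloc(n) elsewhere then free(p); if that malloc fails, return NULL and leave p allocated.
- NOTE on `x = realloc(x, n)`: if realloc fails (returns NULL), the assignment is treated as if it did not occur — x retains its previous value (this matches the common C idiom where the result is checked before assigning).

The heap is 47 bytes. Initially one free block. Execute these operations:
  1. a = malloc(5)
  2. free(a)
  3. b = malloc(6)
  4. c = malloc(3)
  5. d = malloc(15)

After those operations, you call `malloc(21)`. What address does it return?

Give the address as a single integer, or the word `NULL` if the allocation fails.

Answer: 24

Derivation:
Op 1: a = malloc(5) -> a = 0; heap: [0-4 ALLOC][5-46 FREE]
Op 2: free(a) -> (freed a); heap: [0-46 FREE]
Op 3: b = malloc(6) -> b = 0; heap: [0-5 ALLOC][6-46 FREE]
Op 4: c = malloc(3) -> c = 6; heap: [0-5 ALLOC][6-8 ALLOC][9-46 FREE]
Op 5: d = malloc(15) -> d = 9; heap: [0-5 ALLOC][6-8 ALLOC][9-23 ALLOC][24-46 FREE]
malloc(21): first-fit scan over [0-5 ALLOC][6-8 ALLOC][9-23 ALLOC][24-46 FREE] -> 24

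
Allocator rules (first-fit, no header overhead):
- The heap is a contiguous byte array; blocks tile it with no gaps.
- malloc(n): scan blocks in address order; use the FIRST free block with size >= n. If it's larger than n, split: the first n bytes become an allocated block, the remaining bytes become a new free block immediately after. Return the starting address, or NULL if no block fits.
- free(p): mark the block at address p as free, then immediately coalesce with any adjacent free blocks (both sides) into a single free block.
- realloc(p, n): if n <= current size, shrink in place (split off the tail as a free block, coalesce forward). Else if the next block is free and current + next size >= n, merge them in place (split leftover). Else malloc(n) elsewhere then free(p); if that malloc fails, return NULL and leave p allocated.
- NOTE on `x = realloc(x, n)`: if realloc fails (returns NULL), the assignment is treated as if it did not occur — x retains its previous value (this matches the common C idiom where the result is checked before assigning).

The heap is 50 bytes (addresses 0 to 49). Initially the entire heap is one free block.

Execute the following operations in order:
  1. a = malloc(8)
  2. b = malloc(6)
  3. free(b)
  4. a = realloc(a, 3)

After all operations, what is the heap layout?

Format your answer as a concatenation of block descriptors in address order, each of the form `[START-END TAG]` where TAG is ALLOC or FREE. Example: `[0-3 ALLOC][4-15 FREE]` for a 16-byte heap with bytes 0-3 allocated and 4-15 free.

Op 1: a = malloc(8) -> a = 0; heap: [0-7 ALLOC][8-49 FREE]
Op 2: b = malloc(6) -> b = 8; heap: [0-7 ALLOC][8-13 ALLOC][14-49 FREE]
Op 3: free(b) -> (freed b); heap: [0-7 ALLOC][8-49 FREE]
Op 4: a = realloc(a, 3) -> a = 0; heap: [0-2 ALLOC][3-49 FREE]

Answer: [0-2 ALLOC][3-49 FREE]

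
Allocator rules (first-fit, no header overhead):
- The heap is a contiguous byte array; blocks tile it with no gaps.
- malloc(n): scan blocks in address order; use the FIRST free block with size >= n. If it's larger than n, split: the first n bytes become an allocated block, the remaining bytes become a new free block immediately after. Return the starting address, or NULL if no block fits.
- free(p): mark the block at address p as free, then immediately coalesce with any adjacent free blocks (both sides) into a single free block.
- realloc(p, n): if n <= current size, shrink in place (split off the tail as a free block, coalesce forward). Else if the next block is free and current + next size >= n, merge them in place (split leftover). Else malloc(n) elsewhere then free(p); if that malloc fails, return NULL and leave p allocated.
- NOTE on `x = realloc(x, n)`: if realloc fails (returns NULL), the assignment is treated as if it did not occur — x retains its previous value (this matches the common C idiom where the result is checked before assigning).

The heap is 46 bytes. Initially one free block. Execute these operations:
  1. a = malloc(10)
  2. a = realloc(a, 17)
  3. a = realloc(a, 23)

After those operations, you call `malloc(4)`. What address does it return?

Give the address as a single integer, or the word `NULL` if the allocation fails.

Answer: 23

Derivation:
Op 1: a = malloc(10) -> a = 0; heap: [0-9 ALLOC][10-45 FREE]
Op 2: a = realloc(a, 17) -> a = 0; heap: [0-16 ALLOC][17-45 FREE]
Op 3: a = realloc(a, 23) -> a = 0; heap: [0-22 ALLOC][23-45 FREE]
malloc(4): first-fit scan over [0-22 ALLOC][23-45 FREE] -> 23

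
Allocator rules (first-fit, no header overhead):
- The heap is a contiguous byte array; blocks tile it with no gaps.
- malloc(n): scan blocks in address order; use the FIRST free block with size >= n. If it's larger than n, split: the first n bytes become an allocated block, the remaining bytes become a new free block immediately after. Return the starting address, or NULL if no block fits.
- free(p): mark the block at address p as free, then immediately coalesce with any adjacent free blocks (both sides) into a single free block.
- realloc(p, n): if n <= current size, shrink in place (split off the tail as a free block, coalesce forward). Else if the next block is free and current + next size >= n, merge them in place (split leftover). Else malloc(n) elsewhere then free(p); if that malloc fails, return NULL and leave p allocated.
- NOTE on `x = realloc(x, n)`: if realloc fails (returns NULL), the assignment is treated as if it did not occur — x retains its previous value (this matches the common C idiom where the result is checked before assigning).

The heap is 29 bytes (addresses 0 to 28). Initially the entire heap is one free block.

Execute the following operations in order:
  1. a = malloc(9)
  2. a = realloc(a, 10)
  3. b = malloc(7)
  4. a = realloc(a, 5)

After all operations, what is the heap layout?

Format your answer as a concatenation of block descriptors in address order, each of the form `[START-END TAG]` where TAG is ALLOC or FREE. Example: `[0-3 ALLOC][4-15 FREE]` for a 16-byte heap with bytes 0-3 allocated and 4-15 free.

Op 1: a = malloc(9) -> a = 0; heap: [0-8 ALLOC][9-28 FREE]
Op 2: a = realloc(a, 10) -> a = 0; heap: [0-9 ALLOC][10-28 FREE]
Op 3: b = malloc(7) -> b = 10; heap: [0-9 ALLOC][10-16 ALLOC][17-28 FREE]
Op 4: a = realloc(a, 5) -> a = 0; heap: [0-4 ALLOC][5-9 FREE][10-16 ALLOC][17-28 FREE]

Answer: [0-4 ALLOC][5-9 FREE][10-16 ALLOC][17-28 FREE]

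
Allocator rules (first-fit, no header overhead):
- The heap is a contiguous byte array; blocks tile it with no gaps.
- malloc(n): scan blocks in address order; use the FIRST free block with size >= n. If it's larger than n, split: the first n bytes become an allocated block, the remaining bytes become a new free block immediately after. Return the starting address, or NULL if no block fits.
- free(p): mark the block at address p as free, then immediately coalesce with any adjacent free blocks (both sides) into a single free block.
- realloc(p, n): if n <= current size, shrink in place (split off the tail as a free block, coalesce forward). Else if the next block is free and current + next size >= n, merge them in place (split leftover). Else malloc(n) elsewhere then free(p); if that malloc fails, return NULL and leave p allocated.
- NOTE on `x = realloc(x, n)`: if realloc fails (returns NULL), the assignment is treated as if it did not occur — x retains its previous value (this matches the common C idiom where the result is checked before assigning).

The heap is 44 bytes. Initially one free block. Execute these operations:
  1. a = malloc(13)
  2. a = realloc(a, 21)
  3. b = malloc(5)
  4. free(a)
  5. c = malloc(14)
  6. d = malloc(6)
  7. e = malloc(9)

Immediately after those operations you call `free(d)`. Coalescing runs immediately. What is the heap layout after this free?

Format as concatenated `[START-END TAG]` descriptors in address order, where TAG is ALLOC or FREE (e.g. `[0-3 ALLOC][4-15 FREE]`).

Op 1: a = malloc(13) -> a = 0; heap: [0-12 ALLOC][13-43 FREE]
Op 2: a = realloc(a, 21) -> a = 0; heap: [0-20 ALLOC][21-43 FREE]
Op 3: b = malloc(5) -> b = 21; heap: [0-20 ALLOC][21-25 ALLOC][26-43 FREE]
Op 4: free(a) -> (freed a); heap: [0-20 FREE][21-25 ALLOC][26-43 FREE]
Op 5: c = malloc(14) -> c = 0; heap: [0-13 ALLOC][14-20 FREE][21-25 ALLOC][26-43 FREE]
Op 6: d = malloc(6) -> d = 14; heap: [0-13 ALLOC][14-19 ALLOC][20-20 FREE][21-25 ALLOC][26-43 FREE]
Op 7: e = malloc(9) -> e = 26; heap: [0-13 ALLOC][14-19 ALLOC][20-20 FREE][21-25 ALLOC][26-34 ALLOC][35-43 FREE]
free(d): d = 14 -> block [14-19 ALLOC]; mark free, coalesce with adjacent free neighbors -> [0-13 ALLOC][14-20 FREE][21-25 ALLOC][26-34 ALLOC][35-43 FREE]

Answer: [0-13 ALLOC][14-20 FREE][21-25 ALLOC][26-34 ALLOC][35-43 FREE]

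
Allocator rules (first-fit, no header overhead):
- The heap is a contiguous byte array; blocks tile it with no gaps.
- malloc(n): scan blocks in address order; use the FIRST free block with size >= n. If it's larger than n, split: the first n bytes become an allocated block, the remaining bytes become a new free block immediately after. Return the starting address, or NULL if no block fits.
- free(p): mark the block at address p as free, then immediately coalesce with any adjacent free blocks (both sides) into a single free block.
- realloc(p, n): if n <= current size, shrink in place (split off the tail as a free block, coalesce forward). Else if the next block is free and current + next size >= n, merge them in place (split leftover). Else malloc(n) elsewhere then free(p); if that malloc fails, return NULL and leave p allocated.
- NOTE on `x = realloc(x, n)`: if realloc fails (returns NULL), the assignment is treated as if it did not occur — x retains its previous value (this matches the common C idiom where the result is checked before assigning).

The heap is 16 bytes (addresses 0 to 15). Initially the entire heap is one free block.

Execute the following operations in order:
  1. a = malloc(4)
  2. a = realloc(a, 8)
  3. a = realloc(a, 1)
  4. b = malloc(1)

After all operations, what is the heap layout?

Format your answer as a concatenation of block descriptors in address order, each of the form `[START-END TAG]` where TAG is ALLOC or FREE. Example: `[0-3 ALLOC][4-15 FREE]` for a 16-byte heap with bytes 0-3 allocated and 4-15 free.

Op 1: a = malloc(4) -> a = 0; heap: [0-3 ALLOC][4-15 FREE]
Op 2: a = realloc(a, 8) -> a = 0; heap: [0-7 ALLOC][8-15 FREE]
Op 3: a = realloc(a, 1) -> a = 0; heap: [0-0 ALLOC][1-15 FREE]
Op 4: b = malloc(1) -> b = 1; heap: [0-0 ALLOC][1-1 ALLOC][2-15 FREE]

Answer: [0-0 ALLOC][1-1 ALLOC][2-15 FREE]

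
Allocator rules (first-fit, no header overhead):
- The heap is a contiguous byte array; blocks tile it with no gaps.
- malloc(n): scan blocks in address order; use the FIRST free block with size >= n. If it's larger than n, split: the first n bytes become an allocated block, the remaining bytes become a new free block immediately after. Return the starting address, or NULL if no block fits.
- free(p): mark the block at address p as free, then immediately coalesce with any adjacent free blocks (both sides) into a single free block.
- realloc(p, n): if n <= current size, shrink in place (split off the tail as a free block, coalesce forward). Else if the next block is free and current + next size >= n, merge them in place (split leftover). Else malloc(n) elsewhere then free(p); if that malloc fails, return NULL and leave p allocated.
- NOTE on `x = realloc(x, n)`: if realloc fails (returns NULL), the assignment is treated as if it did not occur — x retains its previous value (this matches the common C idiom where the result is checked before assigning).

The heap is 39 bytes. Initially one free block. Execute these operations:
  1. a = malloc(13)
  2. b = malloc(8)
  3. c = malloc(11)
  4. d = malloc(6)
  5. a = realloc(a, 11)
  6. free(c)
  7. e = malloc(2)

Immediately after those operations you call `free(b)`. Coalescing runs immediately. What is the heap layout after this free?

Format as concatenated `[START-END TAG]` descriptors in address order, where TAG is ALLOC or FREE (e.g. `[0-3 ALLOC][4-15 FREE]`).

Op 1: a = malloc(13) -> a = 0; heap: [0-12 ALLOC][13-38 FREE]
Op 2: b = malloc(8) -> b = 13; heap: [0-12 ALLOC][13-20 ALLOC][21-38 FREE]
Op 3: c = malloc(11) -> c = 21; heap: [0-12 ALLOC][13-20 ALLOC][21-31 ALLOC][32-38 FREE]
Op 4: d = malloc(6) -> d = 32; heap: [0-12 ALLOC][13-20 ALLOC][21-31 ALLOC][32-37 ALLOC][38-38 FREE]
Op 5: a = realloc(a, 11) -> a = 0; heap: [0-10 ALLOC][11-12 FREE][13-20 ALLOC][21-31 ALLOC][32-37 ALLOC][38-38 FREE]
Op 6: free(c) -> (freed c); heap: [0-10 ALLOC][11-12 FREE][13-20 ALLOC][21-31 FREE][32-37 ALLOC][38-38 FREE]
Op 7: e = malloc(2) -> e = 11; heap: [0-10 ALLOC][11-12 ALLOC][13-20 ALLOC][21-31 FREE][32-37 ALLOC][38-38 FREE]
free(b): b = 13 -> block [13-20 ALLOC]; mark free, coalesce with adjacent free neighbors -> [0-10 ALLOC][11-12 ALLOC][13-31 FREE][32-37 ALLOC][38-38 FREE]

Answer: [0-10 ALLOC][11-12 ALLOC][13-31 FREE][32-37 ALLOC][38-38 FREE]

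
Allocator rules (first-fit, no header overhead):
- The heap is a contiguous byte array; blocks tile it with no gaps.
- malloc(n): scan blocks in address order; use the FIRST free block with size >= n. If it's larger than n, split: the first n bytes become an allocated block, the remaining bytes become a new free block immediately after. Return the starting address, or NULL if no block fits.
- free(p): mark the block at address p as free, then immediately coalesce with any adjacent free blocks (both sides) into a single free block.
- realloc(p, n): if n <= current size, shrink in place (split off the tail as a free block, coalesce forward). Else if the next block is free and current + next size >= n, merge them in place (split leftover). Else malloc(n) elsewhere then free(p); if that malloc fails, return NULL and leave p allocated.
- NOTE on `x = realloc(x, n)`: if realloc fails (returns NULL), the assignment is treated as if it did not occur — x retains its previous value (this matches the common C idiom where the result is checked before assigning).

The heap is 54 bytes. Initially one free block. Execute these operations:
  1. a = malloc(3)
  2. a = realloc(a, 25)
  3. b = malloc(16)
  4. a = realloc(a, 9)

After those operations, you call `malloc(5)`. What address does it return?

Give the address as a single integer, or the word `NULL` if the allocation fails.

Answer: 9

Derivation:
Op 1: a = malloc(3) -> a = 0; heap: [0-2 ALLOC][3-53 FREE]
Op 2: a = realloc(a, 25) -> a = 0; heap: [0-24 ALLOC][25-53 FREE]
Op 3: b = malloc(16) -> b = 25; heap: [0-24 ALLOC][25-40 ALLOC][41-53 FREE]
Op 4: a = realloc(a, 9) -> a = 0; heap: [0-8 ALLOC][9-24 FREE][25-40 ALLOC][41-53 FREE]
malloc(5): first-fit scan over [0-8 ALLOC][9-24 FREE][25-40 ALLOC][41-53 FREE] -> 9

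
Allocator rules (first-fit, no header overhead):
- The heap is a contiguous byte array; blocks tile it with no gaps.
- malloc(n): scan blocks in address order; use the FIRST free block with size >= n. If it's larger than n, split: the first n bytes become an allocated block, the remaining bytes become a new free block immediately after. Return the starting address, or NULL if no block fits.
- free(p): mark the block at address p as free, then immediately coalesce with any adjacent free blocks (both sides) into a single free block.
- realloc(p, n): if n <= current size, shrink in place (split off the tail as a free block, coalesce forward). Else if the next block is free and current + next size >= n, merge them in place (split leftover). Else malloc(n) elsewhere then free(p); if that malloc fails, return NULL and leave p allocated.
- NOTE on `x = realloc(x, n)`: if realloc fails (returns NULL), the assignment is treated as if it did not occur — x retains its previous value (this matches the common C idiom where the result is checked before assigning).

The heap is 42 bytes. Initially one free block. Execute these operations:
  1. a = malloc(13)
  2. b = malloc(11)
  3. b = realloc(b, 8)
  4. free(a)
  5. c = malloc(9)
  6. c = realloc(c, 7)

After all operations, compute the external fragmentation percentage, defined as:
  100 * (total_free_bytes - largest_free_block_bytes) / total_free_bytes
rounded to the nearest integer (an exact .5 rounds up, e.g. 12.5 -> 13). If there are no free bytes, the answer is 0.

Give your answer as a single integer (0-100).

Op 1: a = malloc(13) -> a = 0; heap: [0-12 ALLOC][13-41 FREE]
Op 2: b = malloc(11) -> b = 13; heap: [0-12 ALLOC][13-23 ALLOC][24-41 FREE]
Op 3: b = realloc(b, 8) -> b = 13; heap: [0-12 ALLOC][13-20 ALLOC][21-41 FREE]
Op 4: free(a) -> (freed a); heap: [0-12 FREE][13-20 ALLOC][21-41 FREE]
Op 5: c = malloc(9) -> c = 0; heap: [0-8 ALLOC][9-12 FREE][13-20 ALLOC][21-41 FREE]
Op 6: c = realloc(c, 7) -> c = 0; heap: [0-6 ALLOC][7-12 FREE][13-20 ALLOC][21-41 FREE]
Free blocks: [6 21] total_free=27 largest=21 -> 100*(27-21)/27 = 600/27 ≈ 22.222 -> rounds to 22

Answer: 22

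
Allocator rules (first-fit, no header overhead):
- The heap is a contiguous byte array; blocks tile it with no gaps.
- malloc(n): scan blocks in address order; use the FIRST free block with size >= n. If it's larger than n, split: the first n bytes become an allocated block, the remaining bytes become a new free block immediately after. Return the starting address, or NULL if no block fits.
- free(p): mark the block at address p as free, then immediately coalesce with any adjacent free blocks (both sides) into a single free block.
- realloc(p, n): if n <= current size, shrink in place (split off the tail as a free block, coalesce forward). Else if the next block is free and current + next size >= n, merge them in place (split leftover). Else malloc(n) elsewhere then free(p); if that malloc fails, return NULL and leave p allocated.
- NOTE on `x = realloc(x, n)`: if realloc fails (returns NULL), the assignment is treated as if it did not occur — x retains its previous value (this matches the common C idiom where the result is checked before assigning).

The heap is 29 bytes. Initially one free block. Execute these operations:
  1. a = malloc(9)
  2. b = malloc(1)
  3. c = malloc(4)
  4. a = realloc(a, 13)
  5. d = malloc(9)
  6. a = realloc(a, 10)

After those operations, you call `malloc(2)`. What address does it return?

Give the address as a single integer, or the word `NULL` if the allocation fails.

Answer: 24

Derivation:
Op 1: a = malloc(9) -> a = 0; heap: [0-8 ALLOC][9-28 FREE]
Op 2: b = malloc(1) -> b = 9; heap: [0-8 ALLOC][9-9 ALLOC][10-28 FREE]
Op 3: c = malloc(4) -> c = 10; heap: [0-8 ALLOC][9-9 ALLOC][10-13 ALLOC][14-28 FREE]
Op 4: a = realloc(a, 13) -> a = 14; heap: [0-8 FREE][9-9 ALLOC][10-13 ALLOC][14-26 ALLOC][27-28 FREE]
Op 5: d = malloc(9) -> d = 0; heap: [0-8 ALLOC][9-9 ALLOC][10-13 ALLOC][14-26 ALLOC][27-28 FREE]
Op 6: a = realloc(a, 10) -> a = 14; heap: [0-8 ALLOC][9-9 ALLOC][10-13 ALLOC][14-23 ALLOC][24-28 FREE]
malloc(2): first-fit scan over [0-8 ALLOC][9-9 ALLOC][10-13 ALLOC][14-23 ALLOC][24-28 FREE] -> 24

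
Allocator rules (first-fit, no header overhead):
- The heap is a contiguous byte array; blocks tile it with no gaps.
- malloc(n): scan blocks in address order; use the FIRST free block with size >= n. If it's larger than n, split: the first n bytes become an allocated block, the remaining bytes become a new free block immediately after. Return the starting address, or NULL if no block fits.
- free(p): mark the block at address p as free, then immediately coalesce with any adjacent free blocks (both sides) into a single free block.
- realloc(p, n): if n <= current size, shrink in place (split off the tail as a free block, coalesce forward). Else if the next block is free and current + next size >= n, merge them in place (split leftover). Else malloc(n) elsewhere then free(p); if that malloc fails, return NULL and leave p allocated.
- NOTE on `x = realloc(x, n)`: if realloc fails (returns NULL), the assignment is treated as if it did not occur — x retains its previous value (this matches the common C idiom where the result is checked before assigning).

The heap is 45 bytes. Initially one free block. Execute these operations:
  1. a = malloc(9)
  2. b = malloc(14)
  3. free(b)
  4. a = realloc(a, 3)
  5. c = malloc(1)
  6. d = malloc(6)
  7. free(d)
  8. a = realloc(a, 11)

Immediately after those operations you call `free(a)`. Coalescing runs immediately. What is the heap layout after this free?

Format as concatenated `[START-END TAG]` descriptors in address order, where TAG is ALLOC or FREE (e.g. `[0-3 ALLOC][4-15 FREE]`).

Answer: [0-2 FREE][3-3 ALLOC][4-44 FREE]

Derivation:
Op 1: a = malloc(9) -> a = 0; heap: [0-8 ALLOC][9-44 FREE]
Op 2: b = malloc(14) -> b = 9; heap: [0-8 ALLOC][9-22 ALLOC][23-44 FREE]
Op 3: free(b) -> (freed b); heap: [0-8 ALLOC][9-44 FREE]
Op 4: a = realloc(a, 3) -> a = 0; heap: [0-2 ALLOC][3-44 FREE]
Op 5: c = malloc(1) -> c = 3; heap: [0-2 ALLOC][3-3 ALLOC][4-44 FREE]
Op 6: d = malloc(6) -> d = 4; heap: [0-2 ALLOC][3-3 ALLOC][4-9 ALLOC][10-44 FREE]
Op 7: free(d) -> (freed d); heap: [0-2 ALLOC][3-3 ALLOC][4-44 FREE]
Op 8: a = realloc(a, 11) -> a = 4; heap: [0-2 FREE][3-3 ALLOC][4-14 ALLOC][15-44 FREE]
free(a): a = 4 -> block [4-14 ALLOC]; mark free, coalesce with adjacent free neighbors -> [0-2 FREE][3-3 ALLOC][4-44 FREE]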